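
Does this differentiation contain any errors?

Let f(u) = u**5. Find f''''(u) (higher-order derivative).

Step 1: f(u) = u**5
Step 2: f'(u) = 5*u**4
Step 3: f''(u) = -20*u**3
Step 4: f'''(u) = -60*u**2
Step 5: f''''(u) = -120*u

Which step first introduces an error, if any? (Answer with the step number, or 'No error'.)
Step 3

Step 3 is incorrect due to a sign flip.
The step shows: -20*u**3
The correct value should be: 20*u**3

Explanation: The sign of the whole expression was flipped: the term 20*u**3 was incorrectly written as -20*u**3
The later steps are derived from this incorrect expression, so the error originates in Step 3.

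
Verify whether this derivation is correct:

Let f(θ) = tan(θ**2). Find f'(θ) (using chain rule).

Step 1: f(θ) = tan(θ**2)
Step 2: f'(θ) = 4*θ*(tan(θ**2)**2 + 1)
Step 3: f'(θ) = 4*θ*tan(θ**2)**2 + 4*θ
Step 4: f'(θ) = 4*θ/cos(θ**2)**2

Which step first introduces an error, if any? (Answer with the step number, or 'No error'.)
Step 2

Step 2 is incorrect due to a wrong coefficient.
The step shows: 4*θ*(tan(θ**2)**2 + 1)
The correct value should be: 2*θ*(tan(θ**2)**2 + 1)

Explanation: The coefficient 2 was incorrectly written as 4: the term 2*θ*(tan(θ**2)**2 + 1) was incorrectly written as 4*θ*(tan(θ**2)**2 + 1)
The later steps are derived from this incorrect expression, so the error originates in Step 2.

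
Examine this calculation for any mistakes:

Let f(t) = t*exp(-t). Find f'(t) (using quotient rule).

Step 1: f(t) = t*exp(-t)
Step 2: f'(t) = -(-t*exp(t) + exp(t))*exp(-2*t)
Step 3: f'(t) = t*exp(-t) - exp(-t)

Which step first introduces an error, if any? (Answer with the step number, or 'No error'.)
Step 2

Step 2 is incorrect due to a sign flip.
The step shows: -(-t*exp(t) + exp(t))*exp(-2*t)
The correct value should be: (-t*exp(t) + exp(t))*exp(-2*t)

Explanation: The sign of the whole expression was flipped: the term (-t*exp(t) + exp(t))*exp(-2*t) was incorrectly written as -(-t*exp(t) + exp(t))*exp(-2*t)
The later steps are derived from this incorrect expression, so the error originates in Step 2.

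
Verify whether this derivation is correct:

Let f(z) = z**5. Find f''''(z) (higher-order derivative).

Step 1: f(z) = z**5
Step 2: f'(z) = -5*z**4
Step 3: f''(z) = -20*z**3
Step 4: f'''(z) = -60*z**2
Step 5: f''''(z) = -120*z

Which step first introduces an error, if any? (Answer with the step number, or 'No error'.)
Step 2

Step 2 is incorrect due to a sign flip.
The step shows: -5*z**4
The correct value should be: 5*z**4

Explanation: The sign of the whole expression was flipped: the term 5*z**4 was incorrectly written as -5*z**4
The later steps are derived from this incorrect expression, so the error originates in Step 2.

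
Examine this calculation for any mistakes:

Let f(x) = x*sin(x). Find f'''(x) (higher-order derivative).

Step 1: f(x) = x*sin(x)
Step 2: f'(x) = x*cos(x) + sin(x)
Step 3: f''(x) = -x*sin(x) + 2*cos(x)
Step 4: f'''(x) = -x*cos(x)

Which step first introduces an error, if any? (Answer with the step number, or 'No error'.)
Step 4

Step 4 is incorrect due to a dropped term.
The step shows: -x*cos(x)
The correct value should be: -x*cos(x) - 3*sin(x)

Explanation: A term was dropped: the term -3*sin(x) was incorrectly omitted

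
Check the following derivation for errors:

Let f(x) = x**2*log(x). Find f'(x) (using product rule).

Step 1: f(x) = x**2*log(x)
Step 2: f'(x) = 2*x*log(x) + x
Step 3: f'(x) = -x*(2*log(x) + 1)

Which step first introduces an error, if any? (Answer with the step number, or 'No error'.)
Step 3

Step 3 is incorrect due to a sign flip.
The step shows: -x*(2*log(x) + 1)
The correct value should be: x*(2*log(x) + 1)

Explanation: The sign of the whole expression was flipped: the term x*(2*log(x) + 1) was incorrectly written as -x*(2*log(x) + 1)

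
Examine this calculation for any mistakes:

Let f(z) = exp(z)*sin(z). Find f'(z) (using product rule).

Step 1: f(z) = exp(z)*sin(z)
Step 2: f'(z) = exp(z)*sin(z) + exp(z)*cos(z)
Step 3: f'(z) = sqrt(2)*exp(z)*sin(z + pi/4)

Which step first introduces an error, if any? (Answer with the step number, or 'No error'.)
No error

All steps in this derivation are correct.
The final answer f'(z) = sqrt(2)*exp(z)*sin(z + pi/4) is valid.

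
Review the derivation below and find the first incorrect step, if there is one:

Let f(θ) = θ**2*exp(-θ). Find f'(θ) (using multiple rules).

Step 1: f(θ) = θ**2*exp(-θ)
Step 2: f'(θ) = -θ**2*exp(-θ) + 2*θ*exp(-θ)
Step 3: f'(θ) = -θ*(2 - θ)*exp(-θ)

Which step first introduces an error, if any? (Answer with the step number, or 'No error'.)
Step 3

Step 3 is incorrect due to a sign flip.
The step shows: -θ*(2 - θ)*exp(-θ)
The correct value should be: θ*(2 - θ)*exp(-θ)

Explanation: The sign of the whole expression was flipped: the term θ*(2 - θ)*exp(-θ) was incorrectly written as -θ*(2 - θ)*exp(-θ)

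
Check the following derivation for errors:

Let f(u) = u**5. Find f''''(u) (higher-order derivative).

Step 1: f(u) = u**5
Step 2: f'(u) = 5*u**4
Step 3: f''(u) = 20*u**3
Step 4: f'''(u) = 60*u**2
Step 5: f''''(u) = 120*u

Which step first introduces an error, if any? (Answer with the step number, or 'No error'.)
No error

All steps in this derivation are correct.
The final answer f''''(u) = 120*u is valid.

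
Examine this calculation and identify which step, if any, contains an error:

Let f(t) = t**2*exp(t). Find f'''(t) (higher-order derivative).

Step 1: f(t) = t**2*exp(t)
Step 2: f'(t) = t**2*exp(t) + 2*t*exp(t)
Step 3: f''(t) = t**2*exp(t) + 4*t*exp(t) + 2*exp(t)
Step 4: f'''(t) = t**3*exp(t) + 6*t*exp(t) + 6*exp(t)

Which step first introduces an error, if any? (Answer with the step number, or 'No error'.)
Step 4

Step 4 is incorrect due to a wrong exponent.
The step shows: t**3*exp(t) + 6*t*exp(t) + 6*exp(t)
The correct value should be: t**2*exp(t) + 6*t*exp(t) + 6*exp(t)

Explanation: The exponent 2 on t was incorrectly written as 3: the term t**2*exp(t) was incorrectly written as t**3*exp(t)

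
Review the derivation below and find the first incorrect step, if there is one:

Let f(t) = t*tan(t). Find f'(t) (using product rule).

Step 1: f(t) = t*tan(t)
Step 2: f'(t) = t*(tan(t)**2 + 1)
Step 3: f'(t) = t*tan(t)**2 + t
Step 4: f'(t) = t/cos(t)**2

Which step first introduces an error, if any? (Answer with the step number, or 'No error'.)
Step 2

Step 2 is incorrect due to a dropped term.
The step shows: t*(tan(t)**2 + 1)
The correct value should be: t*(tan(t)**2 + 1) + tan(t)

Explanation: A term was dropped: the term tan(t) was incorrectly omitted
The later steps are derived from this incorrect expression, so the error originates in Step 2.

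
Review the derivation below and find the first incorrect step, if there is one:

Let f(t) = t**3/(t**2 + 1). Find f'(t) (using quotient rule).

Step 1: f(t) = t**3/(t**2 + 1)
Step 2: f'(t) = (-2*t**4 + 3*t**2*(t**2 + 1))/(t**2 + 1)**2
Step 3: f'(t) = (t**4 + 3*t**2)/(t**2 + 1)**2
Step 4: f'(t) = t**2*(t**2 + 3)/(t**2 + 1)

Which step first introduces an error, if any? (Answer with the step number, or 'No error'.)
Step 4

Step 4 is incorrect due to a wrong exponent.
The step shows: t**2*(t**2 + 3)/(t**2 + 1)
The correct value should be: t**2*(t**2 + 3)/(t**2 + 1)**2

Explanation: The exponent -2 on t**2 + 1 was incorrectly written as -1: the term t**2*(t**2 + 3)/(t**2 + 1)**2 was incorrectly written as t**2*(t**2 + 3)/(t**2 + 1)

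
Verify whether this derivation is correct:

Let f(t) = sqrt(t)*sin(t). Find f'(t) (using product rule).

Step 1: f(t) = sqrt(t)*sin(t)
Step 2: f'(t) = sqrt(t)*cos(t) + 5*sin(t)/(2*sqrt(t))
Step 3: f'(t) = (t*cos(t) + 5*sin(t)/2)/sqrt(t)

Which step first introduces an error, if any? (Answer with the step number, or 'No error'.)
Step 2

Step 2 is incorrect due to a wrong coefficient.
The step shows: sqrt(t)*cos(t) + 5*sin(t)/(2*sqrt(t))
The correct value should be: sqrt(t)*cos(t) + sin(t)/(2*sqrt(t))

Explanation: The coefficient 1/2 was incorrectly written as 5/2: the term sin(t)/(2*sqrt(t)) was incorrectly written as 5*sin(t)/(2*sqrt(t))
The later steps are derived from this incorrect expression, so the error originates in Step 2.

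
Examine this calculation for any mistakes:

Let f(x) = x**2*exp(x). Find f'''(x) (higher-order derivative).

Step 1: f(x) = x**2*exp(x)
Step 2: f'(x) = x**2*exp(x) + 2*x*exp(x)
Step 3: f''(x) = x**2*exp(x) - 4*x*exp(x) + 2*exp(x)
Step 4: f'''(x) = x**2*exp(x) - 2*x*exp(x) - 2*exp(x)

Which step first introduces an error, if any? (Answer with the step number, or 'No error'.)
Step 3

Step 3 is incorrect due to a sign flip.
The step shows: x**2*exp(x) - 4*x*exp(x) + 2*exp(x)
The correct value should be: x**2*exp(x) + 4*x*exp(x) + 2*exp(x)

Explanation: The sign of one term was flipped: the term 4*x*exp(x) was incorrectly written as -4*x*exp(x)
The later steps are derived from this incorrect expression, so the error originates in Step 3.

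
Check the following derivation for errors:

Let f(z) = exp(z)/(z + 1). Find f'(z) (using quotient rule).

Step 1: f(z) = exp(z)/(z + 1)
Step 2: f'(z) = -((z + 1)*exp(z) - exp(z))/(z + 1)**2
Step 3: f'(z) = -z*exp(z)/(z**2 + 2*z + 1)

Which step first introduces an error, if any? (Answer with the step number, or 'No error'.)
Step 2

Step 2 is incorrect due to a sign flip.
The step shows: -((z + 1)*exp(z) - exp(z))/(z + 1)**2
The correct value should be: ((z + 1)*exp(z) - exp(z))/(z + 1)**2

Explanation: The sign of the whole expression was flipped: the term ((z + 1)*exp(z) - exp(z))/(z + 1)**2 was incorrectly written as -((z + 1)*exp(z) - exp(z))/(z + 1)**2
The later steps are derived from this incorrect expression, so the error originates in Step 2.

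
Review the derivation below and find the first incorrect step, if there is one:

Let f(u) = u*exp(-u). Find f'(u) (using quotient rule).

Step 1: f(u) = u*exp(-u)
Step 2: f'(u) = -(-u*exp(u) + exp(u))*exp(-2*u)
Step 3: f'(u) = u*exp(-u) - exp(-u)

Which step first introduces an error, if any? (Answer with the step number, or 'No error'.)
Step 2

Step 2 is incorrect due to a sign flip.
The step shows: -(-u*exp(u) + exp(u))*exp(-2*u)
The correct value should be: (-u*exp(u) + exp(u))*exp(-2*u)

Explanation: The sign of the whole expression was flipped: the term (-u*exp(u) + exp(u))*exp(-2*u) was incorrectly written as -(-u*exp(u) + exp(u))*exp(-2*u)
The later steps are derived from this incorrect expression, so the error originates in Step 2.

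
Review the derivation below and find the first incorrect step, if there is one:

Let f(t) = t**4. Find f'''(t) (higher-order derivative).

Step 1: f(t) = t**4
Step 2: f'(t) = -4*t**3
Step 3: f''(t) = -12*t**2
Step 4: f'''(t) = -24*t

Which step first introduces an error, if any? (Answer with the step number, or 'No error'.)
Step 2

Step 2 is incorrect due to a sign flip.
The step shows: -4*t**3
The correct value should be: 4*t**3

Explanation: The sign of the whole expression was flipped: the term 4*t**3 was incorrectly written as -4*t**3
The later steps are derived from this incorrect expression, so the error originates in Step 2.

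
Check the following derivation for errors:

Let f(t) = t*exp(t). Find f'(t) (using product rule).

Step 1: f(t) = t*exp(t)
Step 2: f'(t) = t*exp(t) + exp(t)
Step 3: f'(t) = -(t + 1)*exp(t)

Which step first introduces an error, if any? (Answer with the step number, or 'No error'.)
Step 3

Step 3 is incorrect due to a sign flip.
The step shows: -(t + 1)*exp(t)
The correct value should be: (t + 1)*exp(t)

Explanation: The sign of the whole expression was flipped: the term (t + 1)*exp(t) was incorrectly written as -(t + 1)*exp(t)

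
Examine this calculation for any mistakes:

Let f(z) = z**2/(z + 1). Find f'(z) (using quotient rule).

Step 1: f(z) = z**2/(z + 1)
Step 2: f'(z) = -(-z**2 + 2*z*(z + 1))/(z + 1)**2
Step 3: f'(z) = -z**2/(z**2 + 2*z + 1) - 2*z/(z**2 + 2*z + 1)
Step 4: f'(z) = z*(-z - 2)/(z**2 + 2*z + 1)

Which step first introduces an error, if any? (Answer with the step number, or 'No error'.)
Step 2

Step 2 is incorrect due to a sign flip.
The step shows: -(-z**2 + 2*z*(z + 1))/(z + 1)**2
The correct value should be: (-z**2 + 2*z*(z + 1))/(z + 1)**2

Explanation: The sign of the whole expression was flipped: the term (-z**2 + 2*z*(z + 1))/(z + 1)**2 was incorrectly written as -(-z**2 + 2*z*(z + 1))/(z + 1)**2
The later steps are derived from this incorrect expression, so the error originates in Step 2.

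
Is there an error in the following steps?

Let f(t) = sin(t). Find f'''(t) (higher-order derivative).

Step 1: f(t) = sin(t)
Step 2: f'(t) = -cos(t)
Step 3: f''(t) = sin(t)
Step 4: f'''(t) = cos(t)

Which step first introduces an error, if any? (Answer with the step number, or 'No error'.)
Step 2

Step 2 is incorrect due to a sign flip.
The step shows: -cos(t)
The correct value should be: cos(t)

Explanation: The sign of the whole expression was flipped: the term cos(t) was incorrectly written as -cos(t)
The later steps are derived from this incorrect expression, so the error originates in Step 2.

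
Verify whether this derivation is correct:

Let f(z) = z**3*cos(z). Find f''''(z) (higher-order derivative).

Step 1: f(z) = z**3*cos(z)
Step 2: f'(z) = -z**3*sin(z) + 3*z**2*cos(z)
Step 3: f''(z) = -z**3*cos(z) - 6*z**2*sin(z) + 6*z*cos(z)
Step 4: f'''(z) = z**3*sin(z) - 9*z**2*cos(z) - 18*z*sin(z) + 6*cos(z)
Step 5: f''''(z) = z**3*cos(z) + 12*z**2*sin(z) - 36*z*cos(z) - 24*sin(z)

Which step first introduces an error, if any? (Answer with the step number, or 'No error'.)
No error

All steps in this derivation are correct.
The final answer f''''(z) = z**3*cos(z) + 12*z**2*sin(z) - 36*z*cos(z) - 24*sin(z) is valid.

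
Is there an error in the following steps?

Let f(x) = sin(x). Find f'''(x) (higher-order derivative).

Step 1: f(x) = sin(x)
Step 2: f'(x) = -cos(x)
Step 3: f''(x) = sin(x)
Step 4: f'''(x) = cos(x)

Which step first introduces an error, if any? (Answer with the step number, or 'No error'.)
Step 2

Step 2 is incorrect due to a sign flip.
The step shows: -cos(x)
The correct value should be: cos(x)

Explanation: The sign of the whole expression was flipped: the term cos(x) was incorrectly written as -cos(x)
The later steps are derived from this incorrect expression, so the error originates in Step 2.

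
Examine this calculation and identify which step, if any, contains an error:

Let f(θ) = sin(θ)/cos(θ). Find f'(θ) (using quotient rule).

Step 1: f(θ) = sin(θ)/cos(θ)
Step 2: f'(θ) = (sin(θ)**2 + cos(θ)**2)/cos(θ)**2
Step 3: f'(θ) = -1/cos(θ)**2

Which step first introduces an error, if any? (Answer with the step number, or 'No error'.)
Step 3

Step 3 is incorrect due to a sign flip.
The step shows: -1/cos(θ)**2
The correct value should be: cos(θ)**(-2)

Explanation: The sign of the whole expression was flipped: the term cos(θ)**(-2) was incorrectly written as -1/cos(θ)**2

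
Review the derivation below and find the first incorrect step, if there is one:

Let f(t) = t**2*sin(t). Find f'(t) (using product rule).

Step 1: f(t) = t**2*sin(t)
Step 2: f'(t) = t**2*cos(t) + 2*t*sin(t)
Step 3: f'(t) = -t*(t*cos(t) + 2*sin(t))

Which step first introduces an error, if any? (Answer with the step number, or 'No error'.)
Step 3

Step 3 is incorrect due to a sign flip.
The step shows: -t*(t*cos(t) + 2*sin(t))
The correct value should be: t*(t*cos(t) + 2*sin(t))

Explanation: The sign of the whole expression was flipped: the term t*(t*cos(t) + 2*sin(t)) was incorrectly written as -t*(t*cos(t) + 2*sin(t))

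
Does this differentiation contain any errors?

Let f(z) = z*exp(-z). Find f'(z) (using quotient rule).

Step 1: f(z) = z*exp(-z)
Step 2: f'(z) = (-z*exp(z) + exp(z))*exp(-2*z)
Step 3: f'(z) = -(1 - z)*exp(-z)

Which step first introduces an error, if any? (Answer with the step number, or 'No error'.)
Step 3

Step 3 is incorrect due to a sign flip.
The step shows: -(1 - z)*exp(-z)
The correct value should be: (1 - z)*exp(-z)

Explanation: The sign of the whole expression was flipped: the term (1 - z)*exp(-z) was incorrectly written as -(1 - z)*exp(-z)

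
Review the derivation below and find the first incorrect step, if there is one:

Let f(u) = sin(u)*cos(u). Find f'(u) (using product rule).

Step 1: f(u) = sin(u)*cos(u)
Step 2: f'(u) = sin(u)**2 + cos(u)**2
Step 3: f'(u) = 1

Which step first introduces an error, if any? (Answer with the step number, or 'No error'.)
Step 2

Step 2 is incorrect due to a sign flip.
The step shows: sin(u)**2 + cos(u)**2
The correct value should be: -sin(u)**2 + cos(u)**2

Explanation: The sign of one term was flipped: the term -sin(u)**2 was incorrectly written as sin(u)**2
The later steps are derived from this incorrect expression, so the error originates in Step 2.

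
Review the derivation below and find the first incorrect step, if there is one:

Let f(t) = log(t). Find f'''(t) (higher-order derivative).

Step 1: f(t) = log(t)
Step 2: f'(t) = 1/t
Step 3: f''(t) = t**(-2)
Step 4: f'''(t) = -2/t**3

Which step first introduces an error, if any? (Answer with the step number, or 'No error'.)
Step 3

Step 3 is incorrect due to a sign flip.
The step shows: t**(-2)
The correct value should be: -1/t**2

Explanation: The sign of the whole expression was flipped: the term -1/t**2 was incorrectly written as t**(-2)
The later steps are derived from this incorrect expression, so the error originates in Step 3.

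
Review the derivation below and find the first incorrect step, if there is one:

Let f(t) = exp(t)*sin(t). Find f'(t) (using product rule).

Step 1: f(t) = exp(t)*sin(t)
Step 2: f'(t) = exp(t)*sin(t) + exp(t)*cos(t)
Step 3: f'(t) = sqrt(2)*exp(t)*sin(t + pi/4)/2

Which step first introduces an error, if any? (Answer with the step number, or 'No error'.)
Step 3

Step 3 is incorrect due to a wrong exponent.
The step shows: sqrt(2)*exp(t)*sin(t + pi/4)/2
The correct value should be: sqrt(2)*exp(t)*sin(t + pi/4)

Explanation: The exponent 1/2 on 2 was incorrectly written as -1/2: the term sqrt(2)*exp(t)*sin(t + pi/4) was incorrectly written as sqrt(2)*exp(t)*sin(t + pi/4)/2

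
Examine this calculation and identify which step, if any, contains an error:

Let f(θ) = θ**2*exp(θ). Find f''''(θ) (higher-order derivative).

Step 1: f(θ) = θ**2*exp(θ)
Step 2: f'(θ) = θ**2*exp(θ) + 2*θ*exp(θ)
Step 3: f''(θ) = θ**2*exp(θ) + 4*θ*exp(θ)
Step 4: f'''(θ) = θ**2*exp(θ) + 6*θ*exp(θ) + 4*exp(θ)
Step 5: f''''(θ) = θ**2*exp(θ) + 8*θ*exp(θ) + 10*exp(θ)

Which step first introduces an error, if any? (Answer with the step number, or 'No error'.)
Step 3

Step 3 is incorrect due to a dropped term.
The step shows: θ**2*exp(θ) + 4*θ*exp(θ)
The correct value should be: θ**2*exp(θ) + 4*θ*exp(θ) + 2*exp(θ)

Explanation: A term was dropped: the term 2*exp(θ) was incorrectly omitted
The later steps are derived from this incorrect expression, so the error originates in Step 3.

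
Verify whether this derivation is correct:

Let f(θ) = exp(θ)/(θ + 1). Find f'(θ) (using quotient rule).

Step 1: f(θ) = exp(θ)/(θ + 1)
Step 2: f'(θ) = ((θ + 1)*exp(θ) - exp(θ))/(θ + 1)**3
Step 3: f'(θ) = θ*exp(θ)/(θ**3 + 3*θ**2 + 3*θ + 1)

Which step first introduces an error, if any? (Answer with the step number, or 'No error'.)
Step 2

Step 2 is incorrect due to a wrong exponent.
The step shows: ((θ + 1)*exp(θ) - exp(θ))/(θ + 1)**3
The correct value should be: ((θ + 1)*exp(θ) - exp(θ))/(θ + 1)**2

Explanation: The exponent -2 on θ + 1 was incorrectly written as -3: the term ((θ + 1)*exp(θ) - exp(θ))/(θ + 1)**2 was incorrectly written as ((θ + 1)*exp(θ) - exp(θ))/(θ + 1)**3
The later steps are derived from this incorrect expression, so the error originates in Step 2.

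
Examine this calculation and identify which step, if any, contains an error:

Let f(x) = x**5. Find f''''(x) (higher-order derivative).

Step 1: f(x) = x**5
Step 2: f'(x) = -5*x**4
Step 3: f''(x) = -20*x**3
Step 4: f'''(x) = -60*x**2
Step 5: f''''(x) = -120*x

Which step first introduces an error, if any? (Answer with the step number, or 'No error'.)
Step 2

Step 2 is incorrect due to a sign flip.
The step shows: -5*x**4
The correct value should be: 5*x**4

Explanation: The sign of the whole expression was flipped: the term 5*x**4 was incorrectly written as -5*x**4
The later steps are derived from this incorrect expression, so the error originates in Step 2.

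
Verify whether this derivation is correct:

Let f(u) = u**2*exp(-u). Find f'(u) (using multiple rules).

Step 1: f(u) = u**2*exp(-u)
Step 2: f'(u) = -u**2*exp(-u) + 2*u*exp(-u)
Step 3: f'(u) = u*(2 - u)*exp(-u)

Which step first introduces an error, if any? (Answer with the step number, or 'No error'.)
No error

All steps in this derivation are correct.
The final answer f'(u) = u*(2 - u)*exp(-u) is valid.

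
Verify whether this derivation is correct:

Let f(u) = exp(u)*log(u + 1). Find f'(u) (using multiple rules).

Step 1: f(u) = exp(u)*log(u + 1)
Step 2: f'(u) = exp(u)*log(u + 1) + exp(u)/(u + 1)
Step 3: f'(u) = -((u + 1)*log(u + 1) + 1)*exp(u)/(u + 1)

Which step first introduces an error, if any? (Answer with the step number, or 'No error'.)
Step 3

Step 3 is incorrect due to a sign flip.
The step shows: -((u + 1)*log(u + 1) + 1)*exp(u)/(u + 1)
The correct value should be: ((u + 1)*log(u + 1) + 1)*exp(u)/(u + 1)

Explanation: The sign of the whole expression was flipped: the term ((u + 1)*log(u + 1) + 1)*exp(u)/(u + 1) was incorrectly written as -((u + 1)*log(u + 1) + 1)*exp(u)/(u + 1)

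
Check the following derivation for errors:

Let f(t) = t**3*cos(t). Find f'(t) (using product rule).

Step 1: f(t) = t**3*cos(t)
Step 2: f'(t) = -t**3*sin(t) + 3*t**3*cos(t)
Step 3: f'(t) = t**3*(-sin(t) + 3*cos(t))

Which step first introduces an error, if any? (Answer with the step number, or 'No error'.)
Step 2

Step 2 is incorrect due to a wrong exponent.
The step shows: -t**3*sin(t) + 3*t**3*cos(t)
The correct value should be: -t**3*sin(t) + 3*t**2*cos(t)

Explanation: The exponent 2 on t was incorrectly written as 3: the term 3*t**2*cos(t) was incorrectly written as 3*t**3*cos(t)
The later steps are derived from this incorrect expression, so the error originates in Step 2.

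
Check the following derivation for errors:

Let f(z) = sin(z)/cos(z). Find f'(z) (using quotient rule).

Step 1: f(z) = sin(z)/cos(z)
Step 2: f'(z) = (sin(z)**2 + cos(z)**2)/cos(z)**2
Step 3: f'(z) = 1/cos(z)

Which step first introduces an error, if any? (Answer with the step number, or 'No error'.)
Step 3

Step 3 is incorrect due to a wrong exponent.
The step shows: 1/cos(z)
The correct value should be: cos(z)**(-2)

Explanation: The exponent -2 on cos(z) was incorrectly written as -1: the term cos(z)**(-2) was incorrectly written as 1/cos(z)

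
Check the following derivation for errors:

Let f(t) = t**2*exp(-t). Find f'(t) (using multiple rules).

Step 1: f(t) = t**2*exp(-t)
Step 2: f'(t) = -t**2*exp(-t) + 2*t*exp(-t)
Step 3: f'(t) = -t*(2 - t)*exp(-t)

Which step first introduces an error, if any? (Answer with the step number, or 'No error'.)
Step 3

Step 3 is incorrect due to a sign flip.
The step shows: -t*(2 - t)*exp(-t)
The correct value should be: t*(2 - t)*exp(-t)

Explanation: The sign of the whole expression was flipped: the term t*(2 - t)*exp(-t) was incorrectly written as -t*(2 - t)*exp(-t)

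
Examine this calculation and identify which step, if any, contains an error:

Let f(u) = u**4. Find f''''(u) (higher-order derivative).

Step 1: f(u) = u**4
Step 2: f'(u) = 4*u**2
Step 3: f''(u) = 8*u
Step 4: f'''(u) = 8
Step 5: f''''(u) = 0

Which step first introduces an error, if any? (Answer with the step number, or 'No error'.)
Step 2

Step 2 is incorrect due to a wrong exponent.
The step shows: 4*u**2
The correct value should be: 4*u**3

Explanation: The exponent 3 on u was incorrectly written as 2: the term 4*u**3 was incorrectly written as 4*u**2
The later steps are derived from this incorrect expression, so the error originates in Step 2.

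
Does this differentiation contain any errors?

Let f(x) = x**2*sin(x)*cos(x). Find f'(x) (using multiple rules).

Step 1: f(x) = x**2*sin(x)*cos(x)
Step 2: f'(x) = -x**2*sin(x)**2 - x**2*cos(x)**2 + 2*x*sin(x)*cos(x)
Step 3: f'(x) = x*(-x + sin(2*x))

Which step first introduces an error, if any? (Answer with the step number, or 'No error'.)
Step 2

Step 2 is incorrect due to a sign flip.
The step shows: -x**2*sin(x)**2 - x**2*cos(x)**2 + 2*x*sin(x)*cos(x)
The correct value should be: -x**2*sin(x)**2 + x**2*cos(x)**2 + 2*x*sin(x)*cos(x)

Explanation: The sign of one term was flipped: the term x**2*cos(x)**2 was incorrectly written as -x**2*cos(x)**2
The later steps are derived from this incorrect expression, so the error originates in Step 2.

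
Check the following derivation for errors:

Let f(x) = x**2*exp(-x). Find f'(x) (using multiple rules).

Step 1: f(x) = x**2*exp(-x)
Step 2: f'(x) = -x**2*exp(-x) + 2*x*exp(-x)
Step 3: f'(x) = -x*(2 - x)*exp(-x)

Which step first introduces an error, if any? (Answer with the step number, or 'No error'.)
Step 3

Step 3 is incorrect due to a sign flip.
The step shows: -x*(2 - x)*exp(-x)
The correct value should be: x*(2 - x)*exp(-x)

Explanation: The sign of the whole expression was flipped: the term x*(2 - x)*exp(-x) was incorrectly written as -x*(2 - x)*exp(-x)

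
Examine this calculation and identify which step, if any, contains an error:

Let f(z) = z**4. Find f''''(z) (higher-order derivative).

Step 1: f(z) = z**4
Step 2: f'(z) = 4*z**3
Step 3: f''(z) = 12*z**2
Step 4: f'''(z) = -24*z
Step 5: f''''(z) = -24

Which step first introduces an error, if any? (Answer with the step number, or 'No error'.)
Step 4

Step 4 is incorrect due to a sign flip.
The step shows: -24*z
The correct value should be: 24*z

Explanation: The sign of the whole expression was flipped: the term 24*z was incorrectly written as -24*z
The later steps are derived from this incorrect expression, so the error originates in Step 4.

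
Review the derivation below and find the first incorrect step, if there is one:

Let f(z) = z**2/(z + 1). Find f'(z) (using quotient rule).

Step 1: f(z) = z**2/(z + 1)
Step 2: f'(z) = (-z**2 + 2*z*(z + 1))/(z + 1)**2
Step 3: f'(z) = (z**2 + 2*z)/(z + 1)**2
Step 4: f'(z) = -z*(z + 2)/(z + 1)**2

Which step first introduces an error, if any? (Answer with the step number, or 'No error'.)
Step 4

Step 4 is incorrect due to a sign flip.
The step shows: -z*(z + 2)/(z + 1)**2
The correct value should be: z*(z + 2)/(z + 1)**2

Explanation: The sign of the whole expression was flipped: the term z*(z + 2)/(z + 1)**2 was incorrectly written as -z*(z + 2)/(z + 1)**2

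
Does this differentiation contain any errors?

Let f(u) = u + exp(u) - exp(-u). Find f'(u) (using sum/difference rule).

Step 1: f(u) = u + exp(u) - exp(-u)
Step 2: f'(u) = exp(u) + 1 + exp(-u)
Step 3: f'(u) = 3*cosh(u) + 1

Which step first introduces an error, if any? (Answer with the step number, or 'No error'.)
Step 3

Step 3 is incorrect due to a wrong coefficient.
The step shows: 3*cosh(u) + 1
The correct value should be: 2*cosh(u) + 1

Explanation: The coefficient 2 was incorrectly written as 3: the term 2*cosh(u) was incorrectly written as 3*cosh(u)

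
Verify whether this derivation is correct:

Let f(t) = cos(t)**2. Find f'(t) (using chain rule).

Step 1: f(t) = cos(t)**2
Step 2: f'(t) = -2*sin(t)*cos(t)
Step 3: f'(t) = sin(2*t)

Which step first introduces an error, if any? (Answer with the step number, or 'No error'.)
Step 3

Step 3 is incorrect due to a sign flip.
The step shows: sin(2*t)
The correct value should be: -sin(2*t)

Explanation: The sign of the whole expression was flipped: the term -sin(2*t) was incorrectly written as sin(2*t)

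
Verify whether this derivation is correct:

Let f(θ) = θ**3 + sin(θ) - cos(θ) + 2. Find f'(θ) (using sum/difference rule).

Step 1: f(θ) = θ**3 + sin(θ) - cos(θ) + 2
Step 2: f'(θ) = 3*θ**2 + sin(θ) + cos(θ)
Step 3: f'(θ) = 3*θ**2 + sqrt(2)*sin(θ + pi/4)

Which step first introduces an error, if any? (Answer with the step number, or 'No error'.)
No error

All steps in this derivation are correct.
The final answer f'(θ) = 3*θ**2 + sqrt(2)*sin(θ + pi/4) is valid.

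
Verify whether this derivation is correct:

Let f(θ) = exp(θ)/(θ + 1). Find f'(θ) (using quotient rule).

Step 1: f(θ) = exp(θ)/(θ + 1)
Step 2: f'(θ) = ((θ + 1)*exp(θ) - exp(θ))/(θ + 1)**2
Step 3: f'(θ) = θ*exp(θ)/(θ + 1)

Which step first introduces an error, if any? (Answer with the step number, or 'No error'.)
Step 3

Step 3 is incorrect due to a wrong exponent.
The step shows: θ*exp(θ)/(θ + 1)
The correct value should be: θ*exp(θ)/(θ + 1)**2

Explanation: The exponent -2 on θ + 1 was incorrectly written as -1: the term θ*exp(θ)/(θ + 1)**2 was incorrectly written as θ*exp(θ)/(θ + 1)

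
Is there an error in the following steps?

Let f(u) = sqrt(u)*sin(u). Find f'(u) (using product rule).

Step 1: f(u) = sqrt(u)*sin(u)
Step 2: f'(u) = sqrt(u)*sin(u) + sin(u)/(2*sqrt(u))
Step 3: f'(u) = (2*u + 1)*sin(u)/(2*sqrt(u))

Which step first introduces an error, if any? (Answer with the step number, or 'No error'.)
Step 2

Step 2 is incorrect due to a wrong trig function.
The step shows: sqrt(u)*sin(u) + sin(u)/(2*sqrt(u))
The correct value should be: sqrt(u)*cos(u) + sin(u)/(2*sqrt(u))

Explanation: cos(u) was incorrectly written as sin(u): the term sqrt(u)*cos(u) was incorrectly written as sqrt(u)*sin(u)
The later steps are derived from this incorrect expression, so the error originates in Step 2.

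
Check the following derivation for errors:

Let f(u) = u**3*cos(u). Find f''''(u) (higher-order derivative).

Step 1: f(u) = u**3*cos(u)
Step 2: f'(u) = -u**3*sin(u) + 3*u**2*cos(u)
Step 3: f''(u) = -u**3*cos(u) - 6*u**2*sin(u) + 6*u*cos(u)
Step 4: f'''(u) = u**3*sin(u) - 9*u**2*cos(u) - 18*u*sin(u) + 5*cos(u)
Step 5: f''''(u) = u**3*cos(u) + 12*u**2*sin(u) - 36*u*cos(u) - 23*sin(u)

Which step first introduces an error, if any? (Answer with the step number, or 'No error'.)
Step 4

Step 4 is incorrect due to a wrong coefficient.
The step shows: u**3*sin(u) - 9*u**2*cos(u) - 18*u*sin(u) + 5*cos(u)
The correct value should be: u**3*sin(u) - 9*u**2*cos(u) - 18*u*sin(u) + 6*cos(u)

Explanation: The coefficient 6 was incorrectly written as 5: the term 6*cos(u) was incorrectly written as 5*cos(u)
The later steps are derived from this incorrect expression, so the error originates in Step 4.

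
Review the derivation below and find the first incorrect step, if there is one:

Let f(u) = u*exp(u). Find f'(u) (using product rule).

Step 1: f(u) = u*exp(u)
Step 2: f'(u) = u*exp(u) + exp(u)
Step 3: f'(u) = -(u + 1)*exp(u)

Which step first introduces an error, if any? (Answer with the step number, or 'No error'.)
Step 3

Step 3 is incorrect due to a sign flip.
The step shows: -(u + 1)*exp(u)
The correct value should be: (u + 1)*exp(u)

Explanation: The sign of the whole expression was flipped: the term (u + 1)*exp(u) was incorrectly written as -(u + 1)*exp(u)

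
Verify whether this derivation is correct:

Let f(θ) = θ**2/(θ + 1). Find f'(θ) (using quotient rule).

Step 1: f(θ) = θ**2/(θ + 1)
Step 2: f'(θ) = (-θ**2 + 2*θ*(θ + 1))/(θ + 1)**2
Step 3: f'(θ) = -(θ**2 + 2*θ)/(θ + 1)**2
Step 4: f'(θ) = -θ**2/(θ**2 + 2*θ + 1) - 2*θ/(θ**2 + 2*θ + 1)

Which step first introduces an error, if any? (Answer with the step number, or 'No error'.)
Step 3

Step 3 is incorrect due to a sign flip.
The step shows: -(θ**2 + 2*θ)/(θ + 1)**2
The correct value should be: (θ**2 + 2*θ)/(θ + 1)**2

Explanation: The sign of the whole expression was flipped: the term (θ**2 + 2*θ)/(θ + 1)**2 was incorrectly written as -(θ**2 + 2*θ)/(θ + 1)**2
The later steps are derived from this incorrect expression, so the error originates in Step 3.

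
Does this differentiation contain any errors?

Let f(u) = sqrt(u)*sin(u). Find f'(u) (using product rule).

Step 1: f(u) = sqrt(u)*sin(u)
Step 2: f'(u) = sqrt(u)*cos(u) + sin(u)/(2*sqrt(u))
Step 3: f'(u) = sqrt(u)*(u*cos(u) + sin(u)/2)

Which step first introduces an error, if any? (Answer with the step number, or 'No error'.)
Step 3

Step 3 is incorrect due to a wrong exponent.
The step shows: sqrt(u)*(u*cos(u) + sin(u)/2)
The correct value should be: (u*cos(u) + sin(u)/2)/sqrt(u)

Explanation: The exponent -1/2 on u was incorrectly written as 1/2: the term (u*cos(u) + sin(u)/2)/sqrt(u) was incorrectly written as sqrt(u)*(u*cos(u) + sin(u)/2)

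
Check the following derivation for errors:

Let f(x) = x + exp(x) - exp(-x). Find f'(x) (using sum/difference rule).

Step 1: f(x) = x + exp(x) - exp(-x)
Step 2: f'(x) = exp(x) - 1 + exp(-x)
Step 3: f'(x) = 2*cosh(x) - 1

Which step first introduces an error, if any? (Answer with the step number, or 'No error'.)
Step 2

Step 2 is incorrect due to a sign flip.
The step shows: exp(x) - 1 + exp(-x)
The correct value should be: exp(x) + 1 + exp(-x)

Explanation: The sign of one term was flipped: the term 1 was incorrectly written as -1
The later steps are derived from this incorrect expression, so the error originates in Step 2.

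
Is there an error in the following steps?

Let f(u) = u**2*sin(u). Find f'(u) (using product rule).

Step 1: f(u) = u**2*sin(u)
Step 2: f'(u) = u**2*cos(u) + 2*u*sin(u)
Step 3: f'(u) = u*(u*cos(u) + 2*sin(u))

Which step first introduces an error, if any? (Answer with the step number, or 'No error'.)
No error

All steps in this derivation are correct.
The final answer f'(u) = u*(u*cos(u) + 2*sin(u)) is valid.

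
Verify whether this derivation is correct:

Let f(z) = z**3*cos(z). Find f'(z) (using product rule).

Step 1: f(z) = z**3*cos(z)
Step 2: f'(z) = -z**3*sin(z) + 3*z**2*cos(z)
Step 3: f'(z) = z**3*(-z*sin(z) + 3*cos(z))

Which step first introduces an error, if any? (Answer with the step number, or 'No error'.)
Step 3

Step 3 is incorrect due to a wrong exponent.
The step shows: z**3*(-z*sin(z) + 3*cos(z))
The correct value should be: z**2*(-z*sin(z) + 3*cos(z))

Explanation: The exponent 2 on z was incorrectly written as 3: the term z**2*(-z*sin(z) + 3*cos(z)) was incorrectly written as z**3*(-z*sin(z) + 3*cos(z))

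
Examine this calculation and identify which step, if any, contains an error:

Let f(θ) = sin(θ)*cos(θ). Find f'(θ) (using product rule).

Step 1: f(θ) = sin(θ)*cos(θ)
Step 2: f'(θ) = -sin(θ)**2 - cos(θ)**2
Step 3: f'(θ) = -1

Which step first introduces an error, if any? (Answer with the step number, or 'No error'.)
Step 2

Step 2 is incorrect due to a sign flip.
The step shows: -sin(θ)**2 - cos(θ)**2
The correct value should be: -sin(θ)**2 + cos(θ)**2

Explanation: The sign of one term was flipped: the term cos(θ)**2 was incorrectly written as -cos(θ)**2
The later steps are derived from this incorrect expression, so the error originates in Step 2.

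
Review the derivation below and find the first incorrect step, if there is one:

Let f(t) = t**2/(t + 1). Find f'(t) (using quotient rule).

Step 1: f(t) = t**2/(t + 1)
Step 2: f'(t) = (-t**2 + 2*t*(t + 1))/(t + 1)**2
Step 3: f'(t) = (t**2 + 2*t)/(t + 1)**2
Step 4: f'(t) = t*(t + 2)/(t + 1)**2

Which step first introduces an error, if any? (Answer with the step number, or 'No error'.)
No error

All steps in this derivation are correct.
The final answer f'(t) = t*(t + 2)/(t + 1)**2 is valid.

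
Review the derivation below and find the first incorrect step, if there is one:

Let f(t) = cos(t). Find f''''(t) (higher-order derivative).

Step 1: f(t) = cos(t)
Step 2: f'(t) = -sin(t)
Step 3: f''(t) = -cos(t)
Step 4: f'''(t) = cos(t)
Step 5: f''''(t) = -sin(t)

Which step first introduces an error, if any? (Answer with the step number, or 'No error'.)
Step 4

Step 4 is incorrect due to a wrong trig function.
The step shows: cos(t)
The correct value should be: sin(t)

Explanation: sin(t) was incorrectly written as cos(t): the term sin(t) was incorrectly written as cos(t)
The later steps are derived from this incorrect expression, so the error originates in Step 4.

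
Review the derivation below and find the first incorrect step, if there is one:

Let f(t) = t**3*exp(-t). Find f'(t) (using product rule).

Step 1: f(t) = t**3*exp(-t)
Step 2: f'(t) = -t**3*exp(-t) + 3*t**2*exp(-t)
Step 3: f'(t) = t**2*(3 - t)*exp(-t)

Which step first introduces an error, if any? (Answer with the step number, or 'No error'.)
No error

All steps in this derivation are correct.
The final answer f'(t) = t**2*(3 - t)*exp(-t) is valid.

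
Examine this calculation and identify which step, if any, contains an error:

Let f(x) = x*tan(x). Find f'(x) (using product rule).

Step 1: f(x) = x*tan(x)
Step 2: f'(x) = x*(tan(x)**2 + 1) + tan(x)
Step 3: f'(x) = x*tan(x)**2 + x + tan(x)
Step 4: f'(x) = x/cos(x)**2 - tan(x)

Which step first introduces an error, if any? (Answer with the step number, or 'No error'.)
Step 4

Step 4 is incorrect due to a sign flip.
The step shows: x/cos(x)**2 - tan(x)
The correct value should be: x/cos(x)**2 + tan(x)

Explanation: The sign of one term was flipped: the term tan(x) was incorrectly written as -tan(x)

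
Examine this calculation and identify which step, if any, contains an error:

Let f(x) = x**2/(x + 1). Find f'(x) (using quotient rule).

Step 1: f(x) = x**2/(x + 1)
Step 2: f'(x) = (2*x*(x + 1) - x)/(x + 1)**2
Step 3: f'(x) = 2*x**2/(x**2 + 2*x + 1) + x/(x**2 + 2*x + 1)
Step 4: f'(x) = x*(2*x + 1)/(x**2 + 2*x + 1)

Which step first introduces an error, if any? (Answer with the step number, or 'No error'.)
Step 2

Step 2 is incorrect due to a wrong exponent.
The step shows: (2*x*(x + 1) - x)/(x + 1)**2
The correct value should be: (-x**2 + 2*x*(x + 1))/(x + 1)**2

Explanation: The exponent 2 on x was incorrectly written as 1: the term (-x**2 + 2*x*(x + 1))/(x + 1)**2 was incorrectly written as (2*x*(x + 1) - x)/(x + 1)**2
The later steps are derived from this incorrect expression, so the error originates in Step 2.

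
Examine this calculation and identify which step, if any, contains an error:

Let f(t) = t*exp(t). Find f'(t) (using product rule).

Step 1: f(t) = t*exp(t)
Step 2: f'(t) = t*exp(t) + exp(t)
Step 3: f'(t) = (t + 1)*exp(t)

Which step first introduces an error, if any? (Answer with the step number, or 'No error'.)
No error

All steps in this derivation are correct.
The final answer f'(t) = (t + 1)*exp(t) is valid.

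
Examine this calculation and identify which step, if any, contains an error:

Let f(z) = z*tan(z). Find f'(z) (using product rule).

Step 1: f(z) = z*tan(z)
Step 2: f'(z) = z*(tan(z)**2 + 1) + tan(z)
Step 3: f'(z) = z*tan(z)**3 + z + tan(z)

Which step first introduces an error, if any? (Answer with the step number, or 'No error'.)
Step 3

Step 3 is incorrect due to a wrong exponent.
The step shows: z*tan(z)**3 + z + tan(z)
The correct value should be: z*tan(z)**2 + z + tan(z)

Explanation: The exponent 2 on tan(z) was incorrectly written as 3: the term z*tan(z)**2 was incorrectly written as z*tan(z)**3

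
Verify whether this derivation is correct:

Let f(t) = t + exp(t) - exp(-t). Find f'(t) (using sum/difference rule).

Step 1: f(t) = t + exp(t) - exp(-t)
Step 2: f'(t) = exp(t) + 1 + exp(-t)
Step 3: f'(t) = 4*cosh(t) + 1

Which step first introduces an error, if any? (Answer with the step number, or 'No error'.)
Step 3

Step 3 is incorrect due to a wrong coefficient.
The step shows: 4*cosh(t) + 1
The correct value should be: 2*cosh(t) + 1

Explanation: The coefficient 2 was incorrectly written as 4: the term 2*cosh(t) was incorrectly written as 4*cosh(t)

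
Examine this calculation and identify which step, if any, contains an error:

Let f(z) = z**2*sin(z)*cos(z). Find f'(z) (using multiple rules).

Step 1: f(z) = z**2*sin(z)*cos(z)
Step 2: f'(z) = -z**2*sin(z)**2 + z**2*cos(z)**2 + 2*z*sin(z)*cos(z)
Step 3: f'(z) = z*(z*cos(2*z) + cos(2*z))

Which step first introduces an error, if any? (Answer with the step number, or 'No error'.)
Step 3

Step 3 is incorrect due to a wrong trig function.
The step shows: z*(z*cos(2*z) + cos(2*z))
The correct value should be: z*(z*cos(2*z) + sin(2*z))

Explanation: sin(2*z) was incorrectly written as cos(2*z): the term z*(z*cos(2*z) + sin(2*z)) was incorrectly written as z*(z*cos(2*z) + cos(2*z))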